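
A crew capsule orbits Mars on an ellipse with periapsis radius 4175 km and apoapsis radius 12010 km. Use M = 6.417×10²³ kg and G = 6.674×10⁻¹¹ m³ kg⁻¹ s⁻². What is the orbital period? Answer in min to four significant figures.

μ = GM = 6.674×10⁻¹¹ × 6.417×10²³ = 4.283×10¹³ m³/s².
Semi-major axis a = (r_p + r_a)/2 = (4175.0 + 12010)/2 = 8092.5 km = 8.092×10⁶ m.
By Kepler's third law T = 2π√(a³/μ) = 2π × 3.518×10³ = 2.210×10⁴ s.
= 368.4 min.

T ≈ 368.4 min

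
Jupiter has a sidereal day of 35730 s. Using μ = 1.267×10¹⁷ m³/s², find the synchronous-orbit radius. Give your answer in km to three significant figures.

A synchronous orbit has period T, so by Kepler's third law a = (μT²/4π²)^(1/3).
μT²/4π² = 1.267×10¹⁷ × (3.573×10⁴)² / 39.48 = 4.097×10²⁴ m³.
a = 1.600×10⁸ m = 1.6002×10⁵ km.

r_sync ≈ 1.60×10⁵ km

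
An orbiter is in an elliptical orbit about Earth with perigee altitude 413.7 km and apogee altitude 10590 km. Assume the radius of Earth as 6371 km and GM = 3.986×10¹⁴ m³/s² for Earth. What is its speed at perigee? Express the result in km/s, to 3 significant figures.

v ≈ 9.16 km/s

r_p = 6371 + 413.7 = 6784.7 km = 6.7847×10⁶ m.
r_a = 6371 + 10590 = 16961 km = 1.6961×10⁷ m.
Semi-major axis a = (r_p + r_a)/2 = 11873 km = 1.187×10⁷ m.
Vis-viva: v² = μ(2/r − 1/a) = 3.986×10¹⁴ × (2.948×10⁻⁷ − 8.423×10⁻⁸) = 8.393×10⁷ m²/s².
v = 9161 m/s = 9.161 km/s.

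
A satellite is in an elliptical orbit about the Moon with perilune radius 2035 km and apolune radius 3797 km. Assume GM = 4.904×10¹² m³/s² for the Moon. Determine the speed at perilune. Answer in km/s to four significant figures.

v ≈ 1.771 km/s

Semi-major axis a = (r_p + r_a)/2 = 2916.0 km = 2.916×10⁶ m.
Vis-viva: v² = μ(2/r − 1/a) = 4.904×10¹² × (9.828×10⁻⁷ − 3.429×10⁻⁷) = 3.138×10⁶ m²/s².
v = 1771 m/s = 1.771 km/s.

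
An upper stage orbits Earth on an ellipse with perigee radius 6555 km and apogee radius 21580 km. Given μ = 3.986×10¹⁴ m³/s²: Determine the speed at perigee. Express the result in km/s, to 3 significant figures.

v ≈ 9.66 km/s

Semi-major axis a = (r_p + r_a)/2 = 14068 km = 1.407×10⁷ m.
Vis-viva: v² = μ(2/r − 1/a) = 3.986×10¹⁴ × (3.051×10⁻⁷ − 7.109×10⁻⁸) = 9.328×10⁷ m²/s².
v = 9658 m/s = 9.658 km/s.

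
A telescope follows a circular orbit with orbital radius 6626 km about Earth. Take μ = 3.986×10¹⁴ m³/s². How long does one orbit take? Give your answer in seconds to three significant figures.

r = 6626 km = 6.626×10⁶ m.
Kepler's third law: T = 2π√(r³/μ) = 2π√((6.626×10⁶)³ / 3.986×10¹⁴).
r³/μ = 7.298×10⁵ s², so T = 2π × 8.543×10² = 5.368×10³ s.

T ≈ 5370 seconds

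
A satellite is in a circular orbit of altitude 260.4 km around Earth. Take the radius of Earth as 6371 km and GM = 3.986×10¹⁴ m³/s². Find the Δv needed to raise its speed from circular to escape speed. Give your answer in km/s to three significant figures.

Δv ≈ 3.21 km/s

r = 6371 + 260.4 = 6631.4 km = 6.6314×10⁶ m.
Circular speed v_c = √(μ/r) = 7753 m/s.
Escape speed v_esc = √(2μ/r) = √2 × v_c = 10960 m/s.
Δv = v_esc − v_c = 3211 m/s = 3.211 km/s.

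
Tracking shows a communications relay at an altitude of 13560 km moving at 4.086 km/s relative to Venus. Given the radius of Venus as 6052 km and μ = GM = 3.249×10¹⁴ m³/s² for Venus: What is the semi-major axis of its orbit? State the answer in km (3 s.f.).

a ≈ 19800 km

r = 6052 + 13560 = 19612 km = 1.961×10⁷ m.
Specific orbital energy ε = v²/2 − μ/r = (4086)²/2 − 3.249×10¹⁴/1.961×10⁷ = -8.219×10⁶ J/kg.
Since ε = −μ/(2a), a = −μ/(2ε) = 1.977×10⁷ m = 19766 km.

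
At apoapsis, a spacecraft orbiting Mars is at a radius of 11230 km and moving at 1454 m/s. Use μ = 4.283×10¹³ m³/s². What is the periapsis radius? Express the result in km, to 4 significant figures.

periapsis radius ≈ 4306 km

r_a = 1.123×10⁷ m.
Specific energy ε = v²/2 − μ/r = -2.757×10⁶ J/kg, so a = −μ/(2ε) = 7.768×10⁶ m.
The apsides satisfy r_p + r_a = 2a, so the periapsis radius is 2a − r_a = 4.306×10⁶ m = 4305.9 km.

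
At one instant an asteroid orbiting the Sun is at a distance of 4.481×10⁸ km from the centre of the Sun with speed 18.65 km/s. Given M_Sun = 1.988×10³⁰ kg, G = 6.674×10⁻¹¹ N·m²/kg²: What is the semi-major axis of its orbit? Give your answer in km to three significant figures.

a ≈ 5.43×10⁸ km

μ = GM = 6.674×10⁻¹¹ × 1.988×10³⁰ = 1.327×10²⁰ m³/s².
r = 4.481×10¹¹ m.
Vis-viva rearranged: 1/a = 2/r − v²/μ = 4.463×10⁻¹² − 2.622×10⁻¹² = 1.842×10⁻¹² m⁻¹.
a = 5.430×10¹¹ m = 5.4296×10⁸ km.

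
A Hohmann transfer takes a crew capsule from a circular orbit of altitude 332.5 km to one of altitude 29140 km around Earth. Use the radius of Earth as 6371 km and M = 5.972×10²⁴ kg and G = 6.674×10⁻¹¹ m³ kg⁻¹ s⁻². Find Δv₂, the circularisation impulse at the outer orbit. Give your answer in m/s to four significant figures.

Δv ≈ 1462 m/s

μ = GM = 6.674×10⁻¹¹ × 5.972×10²⁴ = 3.986×10¹⁴ m³/s².
r₁ = 6371 + 332.5 = 6703.5 km = 6.7035×10⁶ m.
r₂ = 6371 + 29140 = 35511 km = 3.5511×10⁷ m.
Transfer ellipse a_t = (r₁ + r₂)/2 = 2.111×10⁷ m.
At r₁: circular v_c1 = √(μ/r₁) = 7711 m/s; transfer-perigee v_p = √[μ(2/r₁ − 1/a_t)] = 10000 m/s.
At r₂: circular v_c2 = √(μ/r₂) = 3350 m/s; transfer-apogee v_a = √[μ(2/r₂ − 1/a_t)] = 1888 m/s.
Δv₂ = v_c2 − v_a = 1462 m/s.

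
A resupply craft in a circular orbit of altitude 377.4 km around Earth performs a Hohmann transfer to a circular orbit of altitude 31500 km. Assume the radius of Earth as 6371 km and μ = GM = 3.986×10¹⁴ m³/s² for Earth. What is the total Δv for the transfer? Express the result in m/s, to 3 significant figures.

Δv_total ≈ 3790 m/s

r₁ = 6371 + 377.4 = 6748.4 km = 6.7484×10⁶ m.
r₂ = 6371 + 31500 = 37871 km = 3.7871×10⁷ m.
Transfer ellipse a_t = (r₁ + r₂)/2 = 2.231×10⁷ m.
At r₁: circular v_c1 = √(μ/r₁) = 7685 m/s; transfer-perigee v_p = √[μ(2/r₁ − 1/a_t)] = 10010 m/s.
Δv₁ = v_p − v_c1 = 2328 m/s.
At r₂: circular v_c2 = √(μ/r₂) = 3244 m/s; transfer-apogee v_a = √[μ(2/r₂ − 1/a_t)] = 1784 m/s.
Δv₂ = v_c2 − v_a = 1460 m/s.
Total Δv = Δv₁ + Δv₂ = 3788 m/s.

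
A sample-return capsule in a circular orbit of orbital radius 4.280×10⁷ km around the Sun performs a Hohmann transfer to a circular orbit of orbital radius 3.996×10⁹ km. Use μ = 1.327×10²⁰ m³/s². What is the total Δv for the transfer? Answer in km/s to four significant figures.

Δv_total ≈ 27.57 km/s

r₁ = 4.280×10⁷ km = 4.280×10¹⁰ m.
r₂ = 3.996×10⁹ km = 3.996×10¹² m.
Transfer ellipse a_t = (r₁ + r₂)/2 = 2.019×10¹² m.
At r₁: circular v_c1 = √(μ/r₁) = 55680 m/s; transfer-perihelion v_p = √[μ(2/r₁ − 1/a_t)] = 78330 m/s.
Δv₁ = v_p − v_c1 = 22650 m/s.
At r₂: circular v_c2 = √(μ/r₂) = 5763 m/s; transfer-aphelion v_a = √[μ(2/r₂ − 1/a_t)] = 838.9 m/s.
Δv₂ = v_c2 − v_a = 4924 m/s.
Total Δv = Δv₁ + Δv₂ = 27570 m/s = 27.57 km/s.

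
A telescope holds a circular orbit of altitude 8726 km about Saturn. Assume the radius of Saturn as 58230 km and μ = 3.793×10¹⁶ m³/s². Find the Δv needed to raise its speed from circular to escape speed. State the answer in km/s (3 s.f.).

r = 58230 + 8726 = 66956 km = 6.6956×10⁷ m.
Circular speed v_c = √(μ/r) = 23800 m/s.
Escape speed v_esc = √(2μ/r) = √2 × v_c = 33660 m/s.
Δv = v_esc − v_c = 9859 m/s = 9.859 km/s.

Δv ≈ 9.86 km/s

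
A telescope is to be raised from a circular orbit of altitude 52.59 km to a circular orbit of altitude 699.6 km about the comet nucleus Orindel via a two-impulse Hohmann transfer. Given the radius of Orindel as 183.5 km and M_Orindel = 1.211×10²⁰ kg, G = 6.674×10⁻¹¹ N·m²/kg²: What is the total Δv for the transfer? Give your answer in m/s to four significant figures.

μ = GM = 6.674×10⁻¹¹ × 1.211×10²⁰ = 8.082×10⁹ m³/s².
r₁ = 183.5 + 52.59 = 236.09 km = 2.3609×10⁵ m.
r₂ = 183.5 + 699.6 = 883.10 km = 8.8310×10⁵ m.
Transfer ellipse a_t = (r₁ + r₂)/2 = 5.596×10⁵ m.
At r₁: circular v_c1 = √(μ/r₁) = 185.0 m/s; transfer-periapsis v_p = √[μ(2/r₁ − 1/a_t)] = 232.4 m/s.
Δv₁ = v_p − v_c1 = 47.41 m/s.
At r₂: circular v_c2 = √(μ/r₂) = 95.67 m/s; transfer-apoapsis v_a = √[μ(2/r₂ − 1/a_t)] = 62.14 m/s.
Δv₂ = v_c2 − v_a = 33.53 m/s.
Total Δv = Δv₁ + Δv₂ = 80.94 m/s.

Δv_total ≈ 80.94 m/s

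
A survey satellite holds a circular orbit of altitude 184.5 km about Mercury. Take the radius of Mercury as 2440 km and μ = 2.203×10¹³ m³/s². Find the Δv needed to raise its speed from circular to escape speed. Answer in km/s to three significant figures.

r = 2440 + 184.5 = 2624.5 km = 2.6245×10⁶ m.
Circular speed v_c = √(μ/r) = 2897 m/s.
Escape speed v_esc = √(2μ/r) = √2 × v_c = 4097 m/s.
Δv = v_esc − v_c = 1200 m/s = 1.200 km/s.

Δv ≈ 1.20 km/s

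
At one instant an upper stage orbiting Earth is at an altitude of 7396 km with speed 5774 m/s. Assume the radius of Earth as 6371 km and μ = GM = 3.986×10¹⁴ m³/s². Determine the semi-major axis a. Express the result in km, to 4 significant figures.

r = 6371 + 7396 = 13767 km = 1.377×10⁷ m.
Vis-viva rearranged: 1/a = 2/r − v²/μ = 1.453×10⁻⁷ − 8.364×10⁻⁸ = 6.163×10⁻⁸ m⁻¹.
a = 1.622×10⁷ m = 16225 km.

a ≈ 16220 km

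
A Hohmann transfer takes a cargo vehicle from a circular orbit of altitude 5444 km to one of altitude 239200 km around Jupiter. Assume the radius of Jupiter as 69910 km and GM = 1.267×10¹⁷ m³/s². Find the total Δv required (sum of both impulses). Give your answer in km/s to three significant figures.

Δv_total ≈ 18.6 km/s

r₁ = 69910 + 5444 = 75354 km = 7.5354×10⁷ m.
r₂ = 69910 + 239200 = 309110 km = 3.0911×10⁸ m.
Transfer ellipse a_t = (r₁ + r₂)/2 = 1.922×10⁸ m.
At r₁: circular v_c1 = √(μ/r₁) = 41000 m/s; transfer-perijove v_p = √[μ(2/r₁ − 1/a_t)] = 52000 m/s.
Δv₁ = v_p − v_c1 = 10990 m/s.
At r₂: circular v_c2 = √(μ/r₂) = 20250 m/s; transfer-apojove v_a = √[μ(2/r₂ − 1/a_t)] = 12680 m/s.
Δv₂ = v_c2 − v_a = 7570 m/s.
Total Δv = Δv₁ + Δv₂ = 18560 m/s = 18.56 km/s.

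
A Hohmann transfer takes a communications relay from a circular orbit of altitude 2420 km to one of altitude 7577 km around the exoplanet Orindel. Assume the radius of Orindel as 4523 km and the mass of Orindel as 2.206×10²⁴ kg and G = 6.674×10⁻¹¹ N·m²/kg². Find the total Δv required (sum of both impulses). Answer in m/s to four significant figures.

Δv_total ≈ 1096 m/s

μ = GM = 6.674×10⁻¹¹ × 2.206×10²⁴ = 1.472×10¹⁴ m³/s².
r₁ = 4523 + 2420 = 6943.0 km = 6.9430×10⁶ m.
r₂ = 4523 + 7577 = 12100 km = 1.2100×10⁷ m.
Transfer ellipse a_t = (r₁ + r₂)/2 = 9.522×10⁶ m.
At r₁: circular v_c1 = √(μ/r₁) = 4605 m/s; transfer-periapsis v_p = √[μ(2/r₁ − 1/a_t)] = 5191 m/s.
Δv₁ = v_p − v_c1 = 586.2 m/s.
At r₂: circular v_c2 = √(μ/r₂) = 3488 m/s; transfer-apoapsis v_a = √[μ(2/r₂ − 1/a_t)] = 2979 m/s.
Δv₂ = v_c2 − v_a = 509.5 m/s.
Total Δv = Δv₁ + Δv₂ = 1096 m/s.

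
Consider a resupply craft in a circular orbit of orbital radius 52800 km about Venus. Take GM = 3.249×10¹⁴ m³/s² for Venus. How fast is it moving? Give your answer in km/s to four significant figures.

v ≈ 2.481 km/s

r = 52800 km = 5.280×10⁷ m.
For a circular orbit v = √(μ/r) = √(3.249×10¹⁴ / 5.280×10⁷) = √(6.153×10⁶) = 2481 m/s.
That is 2.481 km/s.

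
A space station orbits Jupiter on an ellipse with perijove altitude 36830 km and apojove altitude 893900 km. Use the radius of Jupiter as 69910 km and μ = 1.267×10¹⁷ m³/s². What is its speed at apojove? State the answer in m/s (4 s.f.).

v ≈ 5120 m/s

r_p = 69910 + 36830 = 106740 km = 1.0674×10⁸ m.
r_a = 69910 + 893900 = 963810 km = 9.6381×10⁸ m.
Semi-major axis a = (r_p + r_a)/2 = 5.3528×10⁵ km = 5.353×10⁸ m.
Vis-viva: v² = μ(2/r − 1/a) = 1.267×10¹⁷ × (2.075×10⁻⁹ − 1.868×10⁻⁹) = 2.621×10⁷ m²/s².
v = 5120 m/s.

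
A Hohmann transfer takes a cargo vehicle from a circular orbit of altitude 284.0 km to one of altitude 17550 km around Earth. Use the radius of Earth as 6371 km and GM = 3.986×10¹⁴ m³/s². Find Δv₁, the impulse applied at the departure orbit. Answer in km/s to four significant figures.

r₁ = 6371 + 284.0 = 6655.0 km = 6.6550×10⁶ m.
r₂ = 6371 + 17550 = 23921 km = 2.3921×10⁷ m.
Transfer ellipse a_t = (r₁ + r₂)/2 = 1.529×10⁷ m.
At r₁: circular v_c1 = √(μ/r₁) = 7739 m/s; transfer-perigee v_p = √[μ(2/r₁ − 1/a_t)] = 9681 m/s.
Δv₁ = v_p − v_c1 = 1942 m/s.
= 1.942 km/s.

Δv ≈ 1.942 km/s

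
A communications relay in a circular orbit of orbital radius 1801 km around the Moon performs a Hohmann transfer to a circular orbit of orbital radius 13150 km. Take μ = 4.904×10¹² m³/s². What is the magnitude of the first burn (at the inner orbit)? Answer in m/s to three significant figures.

Δv ≈ 538 m/s

r₁ = 1801 km = 1.801×10⁶ m.
r₂ = 13150 km = 1.315×10⁷ m.
Transfer ellipse a_t = (r₁ + r₂)/2 = 7.476×10⁶ m.
At r₁: circular v_c1 = √(μ/r₁) = 1650 m/s; transfer-perilune v_p = √[μ(2/r₁ − 1/a_t)] = 2189 m/s.
Δv₁ = v_p − v_c1 = 538.4 m/s.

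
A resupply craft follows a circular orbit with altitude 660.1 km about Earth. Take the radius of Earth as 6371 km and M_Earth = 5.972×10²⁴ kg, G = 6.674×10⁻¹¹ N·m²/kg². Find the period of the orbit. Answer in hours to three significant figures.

T ≈ 1.63 hours

μ = GM = 6.674×10⁻¹¹ × 5.972×10²⁴ = 3.986×10¹⁴ m³/s².
r = 6371 + 660.1 = 7031.1 km = 7.0311×10⁶ m.
Kepler's third law: T = 2π√(r³/μ) = 2π√((7.031×10⁶)³ / 3.986×10¹⁴).
r³/μ = 8.721×10⁵ s², so T = 2π × 9.339×10² = 5.868×10³ s.
Converting: 5.868×10³ s ÷ 3600 = 1.630 hours.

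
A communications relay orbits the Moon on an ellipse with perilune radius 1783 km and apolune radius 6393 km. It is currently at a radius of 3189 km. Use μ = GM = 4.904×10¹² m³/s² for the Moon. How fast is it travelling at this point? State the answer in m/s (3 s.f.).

v ≈ 1370 m/s

Semi-major axis a = (r_p + r_a)/2 = 4088.0 km = 4.088×10⁶ m.
Vis-viva: v² = μ(2/r − 1/a) = 4.904×10¹² × (6.272×10⁻⁷ − 2.446×10⁻⁷) = 1.876×10⁶ m²/s².
v = 1370 m/s.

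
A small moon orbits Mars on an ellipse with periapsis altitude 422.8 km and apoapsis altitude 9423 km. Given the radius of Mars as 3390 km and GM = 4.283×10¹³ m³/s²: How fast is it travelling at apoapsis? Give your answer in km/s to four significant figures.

v ≈ 1.238 km/s

r_p = 3390 + 422.8 = 3812.8 km = 3.8128×10⁶ m.
r_a = 3390 + 9423 = 12813 km = 1.2813×10⁷ m.
Semi-major axis a = (r_p + r_a)/2 = 8312.9 km = 8.313×10⁶ m.
Vis-viva: v² = μ(2/r − 1/a) = 4.283×10¹³ × (1.561×10⁻⁷ − 1.203×10⁻⁷) = 1.533×10⁶ m²/s².
v = 1238 m/s = 1.238 km/s.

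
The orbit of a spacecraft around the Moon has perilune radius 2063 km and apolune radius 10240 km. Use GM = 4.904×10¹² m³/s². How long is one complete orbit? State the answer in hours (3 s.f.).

Semi-major axis a = (r_p + r_a)/2 = (2063.0 + 10240)/2 = 6151.5 km = 6.152×10⁶ m.
By Kepler's third law T = 2π√(a³/μ) = 2π × 6.890×10³ = 4.329×10⁴ s.
= 12.02 hours.

T ≈ 12.0 hours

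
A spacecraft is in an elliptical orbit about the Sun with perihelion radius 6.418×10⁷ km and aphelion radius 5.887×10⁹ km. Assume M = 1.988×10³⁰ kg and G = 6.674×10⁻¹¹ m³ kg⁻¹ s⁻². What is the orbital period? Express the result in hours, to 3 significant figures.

μ = GM = 6.674×10⁻¹¹ × 1.988×10³⁰ = 1.327×10²⁰ m³/s².
Semi-major axis a = (r_p + r_a)/2 = (6.4180×10⁷ + 5.8870×10⁹)/2 = 2.9756×10⁹ km = 2.976×10¹² m.
By Kepler's third law T = 2π√(a³/μ) = 2π × 4.456×10⁸ = 2.800×10⁹ s.
= 7.777×10⁵ hours.

T ≈ 778000 hours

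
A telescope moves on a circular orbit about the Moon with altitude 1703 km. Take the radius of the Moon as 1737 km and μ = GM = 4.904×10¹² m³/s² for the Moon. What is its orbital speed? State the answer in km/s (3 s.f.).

r = 1737 + 1703 = 3440.0 km = 3.4400×10⁶ m.
For a circular orbit v = √(μ/r) = √(4.904×10¹² / 3.440×10⁶) = √(1.426×10⁶) = 1194 m/s.
That is 1.194 km/s.

v ≈ 1.19 km/s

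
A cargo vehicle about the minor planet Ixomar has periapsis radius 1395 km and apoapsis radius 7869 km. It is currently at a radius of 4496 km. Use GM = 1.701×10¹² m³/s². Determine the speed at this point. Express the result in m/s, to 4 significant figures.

v ≈ 624.1 m/s

Semi-major axis a = (r_p + r_a)/2 = 4632.0 km = 4.632×10⁶ m.
Vis-viva: v² = μ(2/r − 1/a) = 1.701×10¹² × (4.448×10⁻⁷ − 2.159×10⁻⁷) = 3.894×10⁵ m²/s².
v = 624.1 m/s.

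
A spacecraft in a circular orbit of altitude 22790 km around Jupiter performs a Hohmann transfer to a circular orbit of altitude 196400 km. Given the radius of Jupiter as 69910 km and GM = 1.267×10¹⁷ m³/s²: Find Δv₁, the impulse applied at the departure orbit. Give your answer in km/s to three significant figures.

r₁ = 69910 + 22790 = 92700 km = 9.2700×10⁷ m.
r₂ = 69910 + 196400 = 266310 km = 2.6631×10⁸ m.
Transfer ellipse a_t = (r₁ + r₂)/2 = 1.795×10⁸ m.
At r₁: circular v_c1 = √(μ/r₁) = 36970 m/s; transfer-perijove v_p = √[μ(2/r₁ − 1/a_t)] = 45030 m/s.
Δv₁ = v_p − v_c1 = 8060 m/s.
= 8.060 km/s.

Δv ≈ 8.06 km/s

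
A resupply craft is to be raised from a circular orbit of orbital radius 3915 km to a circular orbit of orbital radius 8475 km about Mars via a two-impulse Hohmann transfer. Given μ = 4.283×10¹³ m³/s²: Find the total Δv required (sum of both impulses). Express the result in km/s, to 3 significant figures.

r₁ = 3915 km = 3.915×10⁶ m.
r₂ = 8475 km = 8.475×10⁶ m.
Transfer ellipse a_t = (r₁ + r₂)/2 = 6.195×10⁶ m.
At r₁: circular v_c1 = √(μ/r₁) = 3308 m/s; transfer-periapsis v_p = √[μ(2/r₁ − 1/a_t)] = 3869 m/s.
Δv₁ = v_p − v_c1 = 561.1 m/s.
At r₂: circular v_c2 = √(μ/r₂) = 2248 m/s; transfer-apoapsis v_a = √[μ(2/r₂ − 1/a_t)] = 1787 m/s.
Δv₂ = v_c2 − v_a = 460.9 m/s.
Total Δv = Δv₁ + Δv₂ = 1022 m/s = 1.022 km/s.

Δv_total ≈ 1.02 km/s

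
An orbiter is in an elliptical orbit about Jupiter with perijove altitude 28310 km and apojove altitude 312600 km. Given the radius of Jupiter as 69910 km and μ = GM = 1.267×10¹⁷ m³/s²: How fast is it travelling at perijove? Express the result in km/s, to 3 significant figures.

v ≈ 45.3 km/s

r_p = 69910 + 28310 = 98220 km = 9.8220×10⁷ m.
r_a = 69910 + 312600 = 382510 km = 3.8251×10⁸ m.
Semi-major axis a = (r_p + r_a)/2 = 2.4036×10⁵ km = 2.404×10⁸ m.
Vis-viva: v² = μ(2/r − 1/a) = 1.267×10¹⁷ × (2.036×10⁻⁸ − 4.160×10⁻⁹) = 2.053×10⁹ m²/s².
v = 45310 m/s = 45.31 km/s.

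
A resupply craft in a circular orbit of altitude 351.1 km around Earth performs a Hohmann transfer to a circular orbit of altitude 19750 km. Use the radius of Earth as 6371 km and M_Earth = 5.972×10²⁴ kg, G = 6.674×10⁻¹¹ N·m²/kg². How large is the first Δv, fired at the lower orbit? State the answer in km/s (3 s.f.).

μ = GM = 6.674×10⁻¹¹ × 5.972×10²⁴ = 3.986×10¹⁴ m³/s².
r₁ = 6371 + 351.1 = 6722.1 km = 6.7221×10⁶ m.
r₂ = 6371 + 19750 = 26121 km = 2.6121×10⁷ m.
Transfer ellipse a_t = (r₁ + r₂)/2 = 1.642×10⁷ m.
At r₁: circular v_c1 = √(μ/r₁) = 7700 m/s; transfer-perigee v_p = √[μ(2/r₁ − 1/a_t)] = 9712 m/s.
Δv₁ = v_p − v_c1 = 2011 m/s.
= 2.011 km/s.

Δv ≈ 2.01 km/s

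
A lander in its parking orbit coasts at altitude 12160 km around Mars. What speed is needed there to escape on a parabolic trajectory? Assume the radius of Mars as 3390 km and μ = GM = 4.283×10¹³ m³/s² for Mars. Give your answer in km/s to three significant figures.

v_esc ≈ 2.35 km/s

r = 3390 + 12160 = 15550 km = 1.5550×10⁷ m.
Escape speed v_esc = √(2μ/r) = √(2 × 4.283×10¹³ / 1.555×10⁷) = √(5.509×10⁶) = 2347 m/s.
= 2.347 km/s.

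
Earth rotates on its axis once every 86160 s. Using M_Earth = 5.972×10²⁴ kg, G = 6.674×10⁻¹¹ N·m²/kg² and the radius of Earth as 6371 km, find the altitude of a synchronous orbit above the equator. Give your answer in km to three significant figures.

μ = GM = 6.674×10⁻¹¹ × 5.972×10²⁴ = 3.986×10¹⁴ m³/s².
A synchronous orbit has period T, so by Kepler's third law a = (μT²/4π²)^(1/3).
μT²/4π² = 3.986×10¹⁴ × (8.616×10⁴)² / 39.48 = 7.495×10²² m³.
a = 4.216×10⁷ m = 42162 km.
Altitude h = a − R = 42162 − 6371 = 35791 km.

h_sync ≈ 35800 km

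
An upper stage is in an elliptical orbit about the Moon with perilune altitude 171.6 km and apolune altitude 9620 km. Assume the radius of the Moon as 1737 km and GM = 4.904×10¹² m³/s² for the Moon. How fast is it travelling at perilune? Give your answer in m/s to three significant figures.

r_p = 1737 + 171.6 = 1908.6 km = 1.9086×10⁶ m.
r_a = 1737 + 9620 = 11357 km = 1.1357×10⁷ m.
Semi-major axis a = (r_p + r_a)/2 = 6632.8 km = 6.633×10⁶ m.
Vis-viva: v² = μ(2/r − 1/a) = 4.904×10¹² × (1.048×10⁻⁶ − 1.508×10⁻⁷) = 4.399×10⁶ m²/s².
v = 2097 m/s.

v ≈ 2100 m/s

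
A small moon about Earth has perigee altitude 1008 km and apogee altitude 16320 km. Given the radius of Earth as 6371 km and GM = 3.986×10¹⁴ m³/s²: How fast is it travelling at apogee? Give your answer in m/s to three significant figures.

v ≈ 2940 m/s

r_p = 6371 + 1008 = 7379.0 km = 7.3790×10⁶ m.
r_a = 6371 + 16320 = 22691 km = 2.2691×10⁷ m.
Semi-major axis a = (r_p + r_a)/2 = 15035 km = 1.504×10⁷ m.
Vis-viva: v² = μ(2/r − 1/a) = 3.986×10¹⁴ × (8.814×10⁻⁸ − 6.651×10⁻⁸) = 8.621×10⁶ m²/s².
v = 2936 m/s.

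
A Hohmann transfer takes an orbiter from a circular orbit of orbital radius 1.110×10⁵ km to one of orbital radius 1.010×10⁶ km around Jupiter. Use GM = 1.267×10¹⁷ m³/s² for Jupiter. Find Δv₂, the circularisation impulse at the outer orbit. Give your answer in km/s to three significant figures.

Δv ≈ 6.22 km/s

r₁ = 1.110×10⁵ km = 1.110×10⁸ m.
r₂ = 1.010×10⁶ km = 1.010×10⁹ m.
Transfer ellipse a_t = (r₁ + r₂)/2 = 5.605×10⁸ m.
At r₁: circular v_c1 = √(μ/r₁) = 33790 m/s; transfer-perijove v_p = √[μ(2/r₁ − 1/a_t)] = 45350 m/s.
At r₂: circular v_c2 = √(μ/r₂) = 11200 m/s; transfer-apojove v_a = √[μ(2/r₂ − 1/a_t)] = 4984 m/s.
Δv₂ = v_c2 − v_a = 6216 m/s.
= 6.216 km/s.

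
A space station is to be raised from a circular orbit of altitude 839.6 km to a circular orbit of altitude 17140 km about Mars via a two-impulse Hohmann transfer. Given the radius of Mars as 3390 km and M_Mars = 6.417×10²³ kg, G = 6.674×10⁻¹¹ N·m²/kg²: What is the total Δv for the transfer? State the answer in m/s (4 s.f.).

Δv_total ≈ 1516 m/s

μ = GM = 6.674×10⁻¹¹ × 6.417×10²³ = 4.283×10¹³ m³/s².
r₁ = 3390 + 839.6 = 4229.6 km = 4.2296×10⁶ m.
r₂ = 3390 + 17140 = 20530 km = 2.0530×10⁷ m.
Transfer ellipse a_t = (r₁ + r₂)/2 = 1.238×10⁷ m.
At r₁: circular v_c1 = √(μ/r₁) = 3182 m/s; transfer-periapsis v_p = √[μ(2/r₁ − 1/a_t)] = 4098 m/s.
Δv₁ = v_p − v_c1 = 915.7 m/s.
At r₂: circular v_c2 = √(μ/r₂) = 1444 m/s; transfer-apoapsis v_a = √[μ(2/r₂ − 1/a_t)] = 844.2 m/s.
Δv₂ = v_c2 − v_a = 600.1 m/s.
Total Δv = Δv₁ + Δv₂ = 1516 m/s.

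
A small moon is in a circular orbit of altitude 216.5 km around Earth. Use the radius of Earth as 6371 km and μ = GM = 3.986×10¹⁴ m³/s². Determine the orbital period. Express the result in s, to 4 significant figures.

r = 6371 + 216.5 = 6587.5 km = 6.5875×10⁶ m.
Kepler's third law: T = 2π√(r³/μ) = 2π√((6.588×10⁶)³ / 3.986×10¹⁴).
r³/μ = 7.172×10⁵ s², so T = 2π × 8.469×10² = 5.321×10³ s.

T ≈ 5321 s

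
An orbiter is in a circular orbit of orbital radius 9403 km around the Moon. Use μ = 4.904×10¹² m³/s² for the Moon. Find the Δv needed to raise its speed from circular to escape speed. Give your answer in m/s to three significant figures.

Δv ≈ 299 m/s

r = 9403 km = 9.403×10⁶ m.
Circular speed v_c = √(μ/r) = 722.2 m/s.
Escape speed v_esc = √(2μ/r) = √2 × v_c = 1021 m/s.
Δv = v_esc − v_c = 299.1 m/s.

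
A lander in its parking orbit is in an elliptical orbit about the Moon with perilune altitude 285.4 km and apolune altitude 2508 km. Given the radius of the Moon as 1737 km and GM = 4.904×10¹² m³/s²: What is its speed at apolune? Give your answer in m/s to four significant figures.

r_p = 1737 + 285.4 = 2022.4 km = 2.0224×10⁶ m.
r_a = 1737 + 2508 = 4245.0 km = 4.2450×10⁶ m.
Semi-major axis a = (r_p + r_a)/2 = 3133.7 km = 3.134×10⁶ m.
Vis-viva: v² = μ(2/r − 1/a) = 4.904×10¹² × (4.711×10⁻⁷ − 3.191×10⁻⁷) = 7.456×10⁵ m²/s².
v = 863.5 m/s.

v ≈ 863.5 m/s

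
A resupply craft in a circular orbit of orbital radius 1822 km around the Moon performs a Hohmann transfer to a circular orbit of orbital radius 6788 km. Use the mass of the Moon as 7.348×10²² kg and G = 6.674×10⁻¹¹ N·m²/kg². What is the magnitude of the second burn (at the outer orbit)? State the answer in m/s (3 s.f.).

Δv ≈ 297 m/s

μ = GM = 6.674×10⁻¹¹ × 7.348×10²² = 4.904×10¹² m³/s².
r₁ = 1822 km = 1.822×10⁶ m.
r₂ = 6788 km = 6.788×10⁶ m.
Transfer ellipse a_t = (r₁ + r₂)/2 = 4.305×10⁶ m.
At r₁: circular v_c1 = √(μ/r₁) = 1641 m/s; transfer-perilune v_p = √[μ(2/r₁ − 1/a_t)] = 2060 m/s.
At r₂: circular v_c2 = √(μ/r₂) = 850.0 m/s; transfer-apolune v_a = √[μ(2/r₂ − 1/a_t)] = 553.0 m/s.
Δv₂ = v_c2 − v_a = 297.0 m/s.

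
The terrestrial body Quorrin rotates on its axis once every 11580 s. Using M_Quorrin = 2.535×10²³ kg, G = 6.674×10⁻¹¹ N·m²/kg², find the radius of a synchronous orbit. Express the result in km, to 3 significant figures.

r_sync ≈ 3860 km

μ = GM = 6.674×10⁻¹¹ × 2.535×10²³ = 1.692×10¹³ m³/s².
A synchronous orbit has period T, so by Kepler's third law a = (μT²/4π²)^(1/3).
μT²/4π² = 1.692×10¹³ × (1.158×10⁴)² / 39.48 = 5.747×10¹⁹ m³.
a = 3.859×10⁶ m = 3859.0 km.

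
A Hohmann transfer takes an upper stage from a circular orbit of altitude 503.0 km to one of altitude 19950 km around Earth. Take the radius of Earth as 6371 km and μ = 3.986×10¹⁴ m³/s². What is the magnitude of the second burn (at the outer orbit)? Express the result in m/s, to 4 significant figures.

r₁ = 6371 + 503.0 = 6874.0 km = 6.8740×10⁶ m.
r₂ = 6371 + 19950 = 26321 km = 2.6321×10⁷ m.
Transfer ellipse a_t = (r₁ + r₂)/2 = 1.660×10⁷ m.
At r₁: circular v_c1 = √(μ/r₁) = 7615 m/s; transfer-perigee v_p = √[μ(2/r₁ − 1/a_t)] = 9589 m/s.
At r₂: circular v_c2 = √(μ/r₂) = 3892 m/s; transfer-apogee v_a = √[μ(2/r₂ − 1/a_t)] = 2504 m/s.
Δv₂ = v_c2 − v_a = 1387 m/s.

Δv ≈ 1387 m/s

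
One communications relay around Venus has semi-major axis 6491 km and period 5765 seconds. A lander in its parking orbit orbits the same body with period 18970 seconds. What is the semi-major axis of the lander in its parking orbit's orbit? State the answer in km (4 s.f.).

Kepler's third law: a³ ∝ T², so a₂ = a₁ (T₂/T₁)^(2/3).
T₂/T₁ = 3.291, (T₂/T₁)^(2/3) = 2.212.
a₂ = 6491 × 2.212 = 14360 km.

a₂ ≈ 14360 km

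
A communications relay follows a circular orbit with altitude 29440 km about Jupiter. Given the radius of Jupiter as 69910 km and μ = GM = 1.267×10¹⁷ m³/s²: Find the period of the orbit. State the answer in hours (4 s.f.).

T ≈ 4.856 hours

r = 69910 + 29440 = 99350 km = 9.9350×10⁷ m.
Kepler's third law: T = 2π√(r³/μ) = 2π√((9.935×10⁷)³ / 1.267×10¹⁷).
r³/μ = 7.740×10⁶ s², so T = 2π × 2.782×10³ = 1.748×10⁴ s.
Converting: 1.748×10⁴ s ÷ 3600 = 4.856 hours.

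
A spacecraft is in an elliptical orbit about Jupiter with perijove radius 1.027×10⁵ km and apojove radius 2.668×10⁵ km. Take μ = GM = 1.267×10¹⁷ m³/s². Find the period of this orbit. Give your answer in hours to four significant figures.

T ≈ 12.31 hours

Semi-major axis a = (r_p + r_a)/2 = (1.0270×10⁵ + 2.6680×10⁵)/2 = 1.8475×10⁵ km = 1.848×10⁸ m.
By Kepler's third law T = 2π√(a³/μ) = 2π × 7.055×10³ = 4.433×10⁴ s.
= 12.31 hours.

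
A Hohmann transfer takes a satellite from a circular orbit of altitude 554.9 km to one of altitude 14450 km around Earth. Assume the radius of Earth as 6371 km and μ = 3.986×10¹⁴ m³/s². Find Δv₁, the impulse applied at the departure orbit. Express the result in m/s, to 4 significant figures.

r₁ = 6371 + 554.9 = 6925.9 km = 6.9259×10⁶ m.
r₂ = 6371 + 14450 = 20821 km = 2.0821×10⁷ m.
Transfer ellipse a_t = (r₁ + r₂)/2 = 1.387×10⁷ m.
At r₁: circular v_c1 = √(μ/r₁) = 7586 m/s; transfer-perigee v_p = √[μ(2/r₁ − 1/a_t)] = 9294 m/s.
Δv₁ = v_p − v_c1 = 1707 m/s.

Δv ≈ 1707 m/s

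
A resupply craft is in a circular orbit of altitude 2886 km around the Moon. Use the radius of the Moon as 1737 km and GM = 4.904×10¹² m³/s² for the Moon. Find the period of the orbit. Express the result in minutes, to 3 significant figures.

T ≈ 470 minutes

r = 1737 + 2886 = 4623.0 km = 4.6230×10⁶ m.
Kepler's third law: T = 2π√(r³/μ) = 2π√((4.623×10⁶)³ / 4.904×10¹²).
r³/μ = 2.015×10⁷ s², so T = 2π × 4.489×10³ = 2.820×10⁴ s.
Converting: 2.820×10⁴ s ÷ 60.00 = 470.0 minutes.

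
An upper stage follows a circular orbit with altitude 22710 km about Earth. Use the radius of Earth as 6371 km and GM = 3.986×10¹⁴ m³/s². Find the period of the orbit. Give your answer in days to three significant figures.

T ≈ 0.571 days

r = 6371 + 22710 = 29081 km = 2.9081×10⁷ m.
Kepler's third law: T = 2π√(r³/μ) = 2π√((2.908×10⁷)³ / 3.986×10¹⁴).
r³/μ = 6.170×10⁷ s², so T = 2π × 7.855×10³ = 4.935×10⁴ s.
Converting: 4.935×10⁴ s ÷ 86400 = 0.5712 days.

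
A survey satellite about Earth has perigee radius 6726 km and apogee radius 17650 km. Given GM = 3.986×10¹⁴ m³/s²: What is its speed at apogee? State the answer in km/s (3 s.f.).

v ≈ 3.53 km/s

Semi-major axis a = (r_p + r_a)/2 = 12188 km = 1.219×10⁷ m.
Vis-viva: v² = μ(2/r − 1/a) = 3.986×10¹⁴ × (1.133×10⁻⁷ − 8.205×10⁻⁸) = 1.246×10⁷ m²/s².
v = 3530 m/s = 3.530 km/s.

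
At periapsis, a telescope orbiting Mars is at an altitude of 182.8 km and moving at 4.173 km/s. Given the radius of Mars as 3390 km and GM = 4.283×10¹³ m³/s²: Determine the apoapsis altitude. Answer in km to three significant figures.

r_p = 3390 + 182.8 = 3572.8 km = 3.573×10⁶ m.
Specific energy ε = v²/2 − μ/r = -3.281×10⁶ J/kg, so a = −μ/(2ε) = 6.527×10⁶ m.
The apsides satisfy r_p + r_a = 2a, so the apoapsis radius is 2a − r_p = 9.482×10⁶ m = 9481.8 km.
Apoapsis altitude = 9481.8 − 3390 = 6091.8 km.

apoapsis altitude ≈ 6090 km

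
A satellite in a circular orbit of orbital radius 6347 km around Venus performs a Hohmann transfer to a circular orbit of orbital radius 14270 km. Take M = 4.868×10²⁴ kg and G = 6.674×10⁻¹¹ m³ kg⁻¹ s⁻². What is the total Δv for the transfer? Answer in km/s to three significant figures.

μ = GM = 6.674×10⁻¹¹ × 4.868×10²⁴ = 3.249×10¹⁴ m³/s².
r₁ = 6347 km = 6.347×10⁶ m.
r₂ = 14270 km = 1.427×10⁷ m.
Transfer ellipse a_t = (r₁ + r₂)/2 = 1.031×10⁷ m.
At r₁: circular v_c1 = √(μ/r₁) = 7155 m/s; transfer-periapsis v_p = √[μ(2/r₁ − 1/a_t)] = 8418 m/s.
Δv₁ = v_p − v_c1 = 1263 m/s.
At r₂: circular v_c2 = √(μ/r₂) = 4772 m/s; transfer-apoapsis v_a = √[μ(2/r₂ − 1/a_t)] = 3744 m/s.
Δv₂ = v_c2 − v_a = 1027 m/s.
Total Δv = Δv₁ + Δv₂ = 2291 m/s = 2.291 km/s.

Δv_total ≈ 2.29 km/s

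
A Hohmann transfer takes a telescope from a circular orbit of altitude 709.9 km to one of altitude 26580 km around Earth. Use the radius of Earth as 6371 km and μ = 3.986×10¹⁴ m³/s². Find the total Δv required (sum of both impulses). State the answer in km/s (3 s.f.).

Δv_total ≈ 3.53 km/s

r₁ = 6371 + 709.9 = 7080.9 km = 7.0809×10⁶ m.
r₂ = 6371 + 26580 = 32951 km = 3.2951×10⁷ m.
Transfer ellipse a_t = (r₁ + r₂)/2 = 2.002×10⁷ m.
At r₁: circular v_c1 = √(μ/r₁) = 7503 m/s; transfer-perigee v_p = √[μ(2/r₁ − 1/a_t)] = 9627 m/s.
Δv₁ = v_p − v_c1 = 2124 m/s.
At r₂: circular v_c2 = √(μ/r₂) = 3478 m/s; transfer-apogee v_a = √[μ(2/r₂ − 1/a_t)] = 2069 m/s.
Δv₂ = v_c2 − v_a = 1409 m/s.
Total Δv = Δv₁ + Δv₂ = 3533 m/s = 3.533 km/s.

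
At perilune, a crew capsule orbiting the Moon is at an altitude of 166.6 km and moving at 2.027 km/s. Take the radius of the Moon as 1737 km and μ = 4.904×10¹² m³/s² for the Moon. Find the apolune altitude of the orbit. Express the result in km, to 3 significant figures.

r_p = 1737 + 166.6 = 1903.6 km = 1.904×10⁶ m.
Specific energy ε = v²/2 − μ/r = -5.218×10⁵ J/kg, so a = −μ/(2ε) = 4.699×10⁶ m.
The apsides satisfy r_p + r_a = 2a, so the apolune radius is 2a − r_p = 7.495×10⁶ m = 7494.5 km.
Apolune altitude = 7494.5 − 1737 = 5757.5 km.

apolune altitude ≈ 5760 km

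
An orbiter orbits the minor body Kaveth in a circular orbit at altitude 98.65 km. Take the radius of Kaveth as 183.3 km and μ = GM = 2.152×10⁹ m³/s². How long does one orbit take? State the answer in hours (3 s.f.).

r = 183.3 + 98.65 = 281.95 km = 2.8195×10⁵ m.
Kepler's third law: T = 2π√(r³/μ) = 2π√((2.820×10⁵)³ / 2.152×10⁹).
r³/μ = 1.042×10⁷ s², so T = 2π × 3.227×10³ = 2.028×10⁴ s.
Converting: 2.028×10⁴ s ÷ 3600 = 5.633 hours.

T ≈ 5.63 hours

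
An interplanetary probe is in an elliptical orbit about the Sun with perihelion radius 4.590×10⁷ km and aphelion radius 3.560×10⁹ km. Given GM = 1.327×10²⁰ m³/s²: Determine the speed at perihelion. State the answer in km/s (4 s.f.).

v ≈ 75.55 km/s

Semi-major axis a = (r_p + r_a)/2 = 1.8030×10⁹ km = 1.803×10¹² m.
Vis-viva: v² = μ(2/r − 1/a) = 1.327×10²⁰ × (4.357×10⁻¹¹ − 5.546×10⁻¹³) = 5.709×10⁹ m²/s².
v = 75550 m/s = 75.55 km/s.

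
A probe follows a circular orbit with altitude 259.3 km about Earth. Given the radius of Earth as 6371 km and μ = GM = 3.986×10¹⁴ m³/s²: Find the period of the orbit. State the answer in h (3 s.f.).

r = 6371 + 259.3 = 6630.3 km = 6.6303×10⁶ m.
Kepler's third law: T = 2π√(r³/μ) = 2π√((6.630×10⁶)³ / 3.986×10¹⁴).
r³/μ = 7.312×10⁵ s², so T = 2π × 8.551×10² = 5.373×10³ s.
Converting: 5.373×10³ s ÷ 3600 = 1.492 h.

T ≈ 1.49 h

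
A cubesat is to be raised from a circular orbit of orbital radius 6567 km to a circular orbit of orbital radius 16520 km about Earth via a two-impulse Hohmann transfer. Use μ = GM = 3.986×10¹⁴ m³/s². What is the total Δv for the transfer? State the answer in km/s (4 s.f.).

r₁ = 6567 km = 6.567×10⁶ m.
r₂ = 16520 km = 1.652×10⁷ m.
Transfer ellipse a_t = (r₁ + r₂)/2 = 1.154×10⁷ m.
At r₁: circular v_c1 = √(μ/r₁) = 7791 m/s; transfer-perigee v_p = √[μ(2/r₁ − 1/a_t)] = 9320 m/s.
Δv₁ = v_p − v_c1 = 1529 m/s.
At r₂: circular v_c2 = √(μ/r₂) = 4912 m/s; transfer-apogee v_a = √[μ(2/r₂ − 1/a_t)] = 3705 m/s.
Δv₂ = v_c2 − v_a = 1207 m/s.
Total Δv = Δv₁ + Δv₂ = 2736 m/s = 2.736 km/s.

Δv_total ≈ 2.736 km/s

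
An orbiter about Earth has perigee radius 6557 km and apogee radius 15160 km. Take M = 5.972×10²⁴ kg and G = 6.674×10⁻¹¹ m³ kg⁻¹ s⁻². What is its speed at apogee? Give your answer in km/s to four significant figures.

v ≈ 3.984 km/s

μ = GM = 6.674×10⁻¹¹ × 5.972×10²⁴ = 3.986×10¹⁴ m³/s².
Semi-major axis a = (r_p + r_a)/2 = 10858 km = 1.086×10⁷ m.
Vis-viva: v² = μ(2/r − 1/a) = 3.986×10¹⁴ × (1.319×10⁻⁷ − 9.209×10⁻⁸) = 1.588×10⁷ m²/s².
v = 3984 m/s = 3.984 km/s.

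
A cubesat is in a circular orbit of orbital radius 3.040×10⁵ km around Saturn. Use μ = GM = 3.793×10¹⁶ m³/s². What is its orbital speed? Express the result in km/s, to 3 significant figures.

r = 3.040×10⁵ km = 3.040×10⁸ m.
For a circular orbit v = √(μ/r) = √(3.793×10¹⁶ / 3.040×10⁸) = √(1.248×10⁸) = 11170 m/s.
That is 11.17 km/s.

v ≈ 11.2 km/s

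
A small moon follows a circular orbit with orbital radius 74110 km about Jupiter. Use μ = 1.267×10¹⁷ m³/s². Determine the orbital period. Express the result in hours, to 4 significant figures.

T ≈ 3.128 hours

r = 74110 km = 7.411×10⁷ m.
Kepler's third law: T = 2π√(r³/μ) = 2π√((7.411×10⁷)³ / 1.267×10¹⁷).
r³/μ = 3.213×10⁶ s², so T = 2π × 1.792×10³ = 1.126×10⁴ s.
Converting: 1.126×10⁴ s ÷ 3600 = 3.128 hours.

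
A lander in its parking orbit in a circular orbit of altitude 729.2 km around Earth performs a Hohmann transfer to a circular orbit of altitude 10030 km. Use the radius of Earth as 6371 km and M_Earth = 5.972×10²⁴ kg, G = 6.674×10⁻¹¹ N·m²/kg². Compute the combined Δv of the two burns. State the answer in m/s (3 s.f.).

Δv_total ≈ 2460 m/s

μ = GM = 6.674×10⁻¹¹ × 5.972×10²⁴ = 3.986×10¹⁴ m³/s².
r₁ = 6371 + 729.2 = 7100.2 km = 7.1002×10⁶ m.
r₂ = 6371 + 10030 = 16401 km = 1.6401×10⁷ m.
Transfer ellipse a_t = (r₁ + r₂)/2 = 1.175×10⁷ m.
At r₁: circular v_c1 = √(μ/r₁) = 7492 m/s; transfer-perigee v_p = √[μ(2/r₁ − 1/a_t)] = 8852 m/s.
Δv₁ = v_p − v_c1 = 1359 m/s.
At r₂: circular v_c2 = √(μ/r₂) = 4930 m/s; transfer-apogee v_a = √[μ(2/r₂ − 1/a_t)] = 3832 m/s.
Δv₂ = v_c2 − v_a = 1098 m/s.
Total Δv = Δv₁ + Δv₂ = 2457 m/s.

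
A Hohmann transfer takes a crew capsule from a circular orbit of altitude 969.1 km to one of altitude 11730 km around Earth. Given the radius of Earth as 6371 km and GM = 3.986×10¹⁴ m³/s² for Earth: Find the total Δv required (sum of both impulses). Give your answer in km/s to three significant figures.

r₁ = 6371 + 969.1 = 7340.1 km = 7.3401×10⁶ m.
r₂ = 6371 + 11730 = 18101 km = 1.8101×10⁷ m.
Transfer ellipse a_t = (r₁ + r₂)/2 = 1.272×10⁷ m.
At r₁: circular v_c1 = √(μ/r₁) = 7369 m/s; transfer-perigee v_p = √[μ(2/r₁ − 1/a_t)] = 8791 m/s.
Δv₁ = v_p − v_c1 = 1421 m/s.
At r₂: circular v_c2 = √(μ/r₂) = 4693 m/s; transfer-apogee v_a = √[μ(2/r₂ − 1/a_t)] = 3565 m/s.
Δv₂ = v_c2 − v_a = 1128 m/s.
Total Δv = Δv₁ + Δv₂ = 2549 m/s = 2.549 km/s.

Δv_total ≈ 2.55 km/s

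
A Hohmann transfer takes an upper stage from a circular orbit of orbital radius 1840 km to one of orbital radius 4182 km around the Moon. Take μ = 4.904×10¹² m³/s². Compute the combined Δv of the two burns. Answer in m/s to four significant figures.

r₁ = 1840 km = 1.840×10⁶ m.
r₂ = 4182 km = 4.182×10⁶ m.
Transfer ellipse a_t = (r₁ + r₂)/2 = 3.011×10⁶ m.
At r₁: circular v_c1 = √(μ/r₁) = 1633 m/s; transfer-perilune v_p = √[μ(2/r₁ − 1/a_t)] = 1924 m/s.
Δv₁ = v_p − v_c1 = 291.4 m/s.
At r₂: circular v_c2 = √(μ/r₂) = 1083 m/s; transfer-apolune v_a = √[μ(2/r₂ − 1/a_t)] = 846.5 m/s.
Δv₂ = v_c2 − v_a = 236.4 m/s.
Total Δv = Δv₁ + Δv₂ = 527.8 m/s.

Δv_total ≈ 527.8 m/s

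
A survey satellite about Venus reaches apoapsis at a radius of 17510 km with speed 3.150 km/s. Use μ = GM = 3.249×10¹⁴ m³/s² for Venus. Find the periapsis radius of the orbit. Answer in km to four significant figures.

periapsis radius ≈ 6390 km

r_a = 1.751×10⁷ m.
Specific energy ε = v²/2 − μ/r = -1.359×10⁷ J/kg, so a = −μ/(2ε) = 1.195×10⁷ m.
The apsides satisfy r_p + r_a = 2a, so the periapsis radius is 2a − r_a = 6.390×10⁶ m = 6390.5 km.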